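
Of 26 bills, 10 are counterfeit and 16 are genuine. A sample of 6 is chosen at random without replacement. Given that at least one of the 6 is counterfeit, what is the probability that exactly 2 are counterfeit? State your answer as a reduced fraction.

150/407

Work in counts. Selections with at least one counterfeit: C(26,6) − C(16,6) = 230230 − 8008 = 222222.
Of those, selections where exactly 2 are counterfeit: C(10,2)·C(16,4) = 45·1820 = 81900.
Conditional probability = 81900/222222 = 150/407.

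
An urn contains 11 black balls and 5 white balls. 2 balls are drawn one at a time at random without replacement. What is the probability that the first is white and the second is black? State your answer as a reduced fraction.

Multiply the conditional probabilities at each draw: 5/16 · 11/15 = 55/240 = 11/48.

11/48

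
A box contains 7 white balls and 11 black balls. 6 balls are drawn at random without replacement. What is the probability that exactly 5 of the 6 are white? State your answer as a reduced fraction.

Total number of selections: C(18,6) = 18564.
Selections with exactly 5 white: choose 5 of the 7 white and 1 of the 11 black, C(7,5)·C(11,1) = 21·11 = 231.
Probability = 231/18564 = 11/884.

11/884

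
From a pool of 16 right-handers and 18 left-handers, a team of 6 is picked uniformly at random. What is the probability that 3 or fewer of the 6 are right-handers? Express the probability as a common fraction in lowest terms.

14409/19778

Total selections: C(34,6) = 1344904.
Favorable selections (3 or fewer right-handers): C(16,0)·C(18,6) + C(16,1)·C(18,5) + C(16,2)·C(18,4) + C(16,3)·C(18,3) = 18564 + 137088 + 367200 + 456960 = 979812.
Probability = 979812/1344904 = 14409/19778.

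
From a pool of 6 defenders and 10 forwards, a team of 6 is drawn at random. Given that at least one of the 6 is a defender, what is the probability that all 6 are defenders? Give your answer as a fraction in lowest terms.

1/7798

Work in counts. Selections with at least one defender: C(16,6) − C(10,6) = 8008 − 210 = 7798.
Of those, selections where all 6 are defenders: C(6,6) = 1.
Conditional probability = 1/7798.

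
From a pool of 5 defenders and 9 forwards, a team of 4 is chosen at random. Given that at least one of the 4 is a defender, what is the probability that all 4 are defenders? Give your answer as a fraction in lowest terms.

1/175

Work in counts. Selections with at least one defender: C(14,4) − C(9,4) = 1001 − 126 = 875.
Of those, selections where all 4 are defenders: C(5,4) = 5.
Conditional probability = 5/875 = 1/175.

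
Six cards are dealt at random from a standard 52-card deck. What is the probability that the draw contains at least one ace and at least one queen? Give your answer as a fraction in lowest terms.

718637/5089630

There are C(52,6) = 20358520 possible draws.
By inclusion-exclusion on the complements, draws missing all aces or all queens: C(48,6) + C(48,6) − C(44,6) = 12271512 + 12271512 − 7059052 = 17483972.
So draws with at least one of each: 20358520 − 17483972 = 2874548, probability 2874548/20358520 = 718637/5089630.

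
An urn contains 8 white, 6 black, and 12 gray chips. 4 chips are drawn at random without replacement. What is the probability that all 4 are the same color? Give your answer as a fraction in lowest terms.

58/1495

There are C(26,4) = 14950 ways to draw 4 chips.
All same color: C(8,4) + C(6,4) + C(12,4) = 70 + 15 + 495 = 580.
Probability = 580/14950 = 58/1495.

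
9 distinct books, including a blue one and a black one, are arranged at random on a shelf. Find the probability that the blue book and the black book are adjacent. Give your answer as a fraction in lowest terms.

There are 9! = 362880 arrangements.
Treat the blue book and the black book as a block: 8! arrangements of the blocks × 2 orders within the block = 2·40320 = 80640.
Probability = 80640/362880 = 2/9.

2/9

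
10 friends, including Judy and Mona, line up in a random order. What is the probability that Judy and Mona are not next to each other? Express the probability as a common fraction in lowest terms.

There are 10! = 3628800 arrangements.
Arrangements with Judy and Mona adjacent: 2·9! = 725760.
So not adjacent: 3628800 − 725760 = 2903040, probability 2903040/3628800 = 4/5.

4/5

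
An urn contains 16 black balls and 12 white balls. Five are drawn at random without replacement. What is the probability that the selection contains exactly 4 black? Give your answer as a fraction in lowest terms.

There are C(28,5) = 98280 ways to choose 5 from 28.
Selections with exactly 4 black: choose 4 of the 16 black and 1 of the 12 white, C(16,4)·C(12,1) = 1820·12 = 21840.
Probability = 21840/98280 = 2/9.

2/9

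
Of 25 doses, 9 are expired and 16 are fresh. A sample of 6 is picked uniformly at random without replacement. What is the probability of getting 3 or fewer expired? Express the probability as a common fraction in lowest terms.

1142/1265

There are C(25,6) = 177100 ways to choose the 6.
Favorable selections (3 or fewer expired): C(9,0)·C(16,6) + C(9,1)·C(16,5) + C(9,2)·C(16,4) + C(9,3)·C(16,3) = 8008 + 39312 + 65520 + 47040 = 159880.
Probability = 159880/177100 = 1142/1265.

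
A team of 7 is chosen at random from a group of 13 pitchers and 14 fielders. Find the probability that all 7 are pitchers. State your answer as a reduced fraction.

2/1035

There are C(27,7) = 888030 possible selections.
Selections with all pitchers: C(13,7) = 1716.
Probability = 1716/888030 = 2/1035.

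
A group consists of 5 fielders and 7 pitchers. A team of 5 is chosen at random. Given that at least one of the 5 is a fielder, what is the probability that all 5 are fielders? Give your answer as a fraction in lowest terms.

Work in counts. Selections with at least one fielder: C(12,5) − C(7,5) = 792 − 21 = 771.
Of those, selections where all 5 are fielders: C(5,5) = 1.
Conditional probability = 1/771.

1/771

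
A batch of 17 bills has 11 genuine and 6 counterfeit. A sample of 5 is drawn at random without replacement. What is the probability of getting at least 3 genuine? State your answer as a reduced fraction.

Total selections: C(17,5) = 6188.
Favorable selections (at least 3 genuine): C(11,3)·C(6,2) + C(11,4)·C(6,1) + C(11,5)·C(6,0) = 2475 + 1980 + 462 = 4917.
Probability = 4917/6188.

4917/6188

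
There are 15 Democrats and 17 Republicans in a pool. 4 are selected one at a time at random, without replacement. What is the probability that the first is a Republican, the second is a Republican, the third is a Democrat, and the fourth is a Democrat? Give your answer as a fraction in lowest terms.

Multiply the conditional probabilities at each draw: 17/32 · 16/31 · 15/30 · 14/29 = 57120/863040 = 119/1798.

119/1798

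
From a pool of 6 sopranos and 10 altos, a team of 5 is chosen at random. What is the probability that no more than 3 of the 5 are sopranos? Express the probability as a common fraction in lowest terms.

Total selections: C(16,5) = 4368.
Count the complement (more than 3 sopranos): C(6,4)·C(10,1) + C(6,5)·C(10,0) = 150 + 6 = 156.
Probability = 1 − 156/4368 = 4212/4368 = 27/28.

27/28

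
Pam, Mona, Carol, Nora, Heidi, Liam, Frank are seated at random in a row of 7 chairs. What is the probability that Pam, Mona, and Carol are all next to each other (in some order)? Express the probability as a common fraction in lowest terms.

There are 7! = 5040 arrangements.
Treat the three as one block: 5! placements × 3! orders within the block = 120·6 = 720.
Probability = 720/5040 = 1/7.

1/7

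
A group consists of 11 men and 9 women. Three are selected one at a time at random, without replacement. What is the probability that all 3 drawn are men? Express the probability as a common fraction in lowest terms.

11/76

Multiply the conditional probabilities at each draw: 11/20 · 10/19 · 9/18 = 990/6840 = 11/76.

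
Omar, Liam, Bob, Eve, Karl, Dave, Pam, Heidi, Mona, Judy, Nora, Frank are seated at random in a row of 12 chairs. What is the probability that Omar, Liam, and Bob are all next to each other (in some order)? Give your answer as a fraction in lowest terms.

1/22

There are 12! = 479001600 arrangements.
Treat the three as one block: 10! placements × 3! orders within the block = 3628800·6 = 21772800.
Probability = 21772800/479001600 = 1/22.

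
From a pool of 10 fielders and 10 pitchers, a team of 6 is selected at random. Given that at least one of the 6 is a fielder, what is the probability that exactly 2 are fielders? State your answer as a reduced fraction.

Work in counts. Selections with at least one fielder: C(20,6) − C(10,6) = 38760 − 210 = 38550.
Of those, selections where exactly 2 are fielders: C(10,2)·C(10,4) = 45·210 = 9450.
Conditional probability = 9450/38550 = 63/257.

63/257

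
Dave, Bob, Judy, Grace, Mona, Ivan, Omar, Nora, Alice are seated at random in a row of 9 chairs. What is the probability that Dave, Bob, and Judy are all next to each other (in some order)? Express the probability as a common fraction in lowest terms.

There are 9! = 362880 arrangements.
Treat the three as one block: 7! placements × 3! orders within the block = 5040·6 = 30240.
Probability = 30240/362880 = 1/12.

1/12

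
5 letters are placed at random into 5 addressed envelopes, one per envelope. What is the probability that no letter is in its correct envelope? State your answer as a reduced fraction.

There are 5! = 120 assignments.
By inclusion-exclusion, assignments with no fixed points: C(5,0)·5! − C(5,1)·4! + C(5,2)·3! − C(5,3)·2! + C(5,4)·1! − C(5,5)·0! = 44.
Probability = 44/120 = 11/30.

11/30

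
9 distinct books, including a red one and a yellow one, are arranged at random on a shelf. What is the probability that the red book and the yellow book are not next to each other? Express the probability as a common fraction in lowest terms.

7/9

There are 9! = 362880 arrangements.
Arrangements with the red book and the yellow book adjacent: 2·8! = 80640.
So not adjacent: 362880 − 80640 = 282240, probability 282240/362880 = 7/9.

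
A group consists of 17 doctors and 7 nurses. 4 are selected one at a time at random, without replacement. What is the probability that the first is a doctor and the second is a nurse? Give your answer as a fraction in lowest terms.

119/552

Multiply the conditional probabilities at each draw: 17/24 · 7/23 = 119/552.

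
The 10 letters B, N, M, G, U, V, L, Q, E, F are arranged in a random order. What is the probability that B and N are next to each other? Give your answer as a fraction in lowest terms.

There are 10! = 3628800 arrangements.
Treat B and N as a block: 9! arrangements of the blocks × 2 orders within the block = 2·362880 = 725760.
Probability = 725760/3628800 = 1/5.

1/5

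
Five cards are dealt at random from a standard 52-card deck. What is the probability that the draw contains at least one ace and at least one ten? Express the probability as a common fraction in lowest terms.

There are C(52,5) = 2598960 possible draws.
By inclusion-exclusion on the complements, draws missing all aces or all tens: C(48,5) + C(48,5) − C(44,5) = 1712304 + 1712304 − 1086008 = 2338600.
So draws with at least one of each: 2598960 − 2338600 = 260360, probability 260360/2598960 = 6509/64974.

6509/64974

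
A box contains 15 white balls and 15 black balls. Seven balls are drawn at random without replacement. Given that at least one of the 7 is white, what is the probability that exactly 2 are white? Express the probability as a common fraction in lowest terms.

Work in counts. Selections with at least one white: C(30,7) − C(15,7) = 2035800 − 6435 = 2029365.
Of those, selections where exactly 2 are white: C(15,2)·C(15,5) = 105·3003 = 315315.
Conditional probability = 315315/2029365 = 539/3469.

539/3469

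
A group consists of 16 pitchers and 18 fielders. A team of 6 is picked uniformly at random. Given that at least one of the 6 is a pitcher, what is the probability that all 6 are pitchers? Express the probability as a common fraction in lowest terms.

Work in counts. Selections with at least one pitcher: C(34,6) − C(18,6) = 1344904 − 18564 = 1326340.
Of those, selections where all 6 are pitchers: C(16,6) = 8008.
Conditional probability = 8008/1326340 = 2002/331585.

2002/331585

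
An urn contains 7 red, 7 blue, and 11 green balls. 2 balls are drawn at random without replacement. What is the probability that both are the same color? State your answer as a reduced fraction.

There are C(25,2) = 300 ways to draw 2 balls.
All same color: C(7,2) + C(7,2) + C(11,2) = 21 + 21 + 55 = 97.
Probability = 97/300.

97/300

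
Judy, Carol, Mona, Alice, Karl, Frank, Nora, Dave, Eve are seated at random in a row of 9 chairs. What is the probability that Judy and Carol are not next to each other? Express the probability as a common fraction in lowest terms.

There are 9! = 362880 arrangements.
Arrangements with Judy and Carol adjacent: 2·8! = 80640.
So not adjacent: 362880 − 80640 = 282240, probability 282240/362880 = 7/9.

7/9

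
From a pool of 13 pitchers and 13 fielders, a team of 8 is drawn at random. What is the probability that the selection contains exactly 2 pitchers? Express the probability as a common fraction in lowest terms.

The sample space is all 8-subsets of the 26: C(26,8) = 1562275.
Selections with exactly 2 pitchers: choose 2 of the 13 pitchers and 6 of the 13 fielders, C(13,2)·C(13,6) = 78·1716 = 133848.
Probability = 133848/1562275 = 936/10925.

936/10925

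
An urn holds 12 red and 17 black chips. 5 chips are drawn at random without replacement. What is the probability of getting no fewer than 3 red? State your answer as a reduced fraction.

Total selections: C(29,5) = 118755.
Favorable selections (no fewer than 3 red): C(12,3)·C(17,2) + C(12,4)·C(17,1) + C(12,5)·C(17,0) = 29920 + 8415 + 792 = 39127.
Probability = 39127/118755.

39127/118755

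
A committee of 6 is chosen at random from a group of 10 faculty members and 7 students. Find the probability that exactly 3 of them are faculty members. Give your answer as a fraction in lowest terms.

The sample space is all 6-subsets of the 17: C(17,6) = 12376.
Selections with exactly 3 faculty members: choose 3 of the 10 faculty members and 3 of the 7 students, C(10,3)·C(7,3) = 120·35 = 4200.
Probability = 4200/12376 = 75/221.

75/221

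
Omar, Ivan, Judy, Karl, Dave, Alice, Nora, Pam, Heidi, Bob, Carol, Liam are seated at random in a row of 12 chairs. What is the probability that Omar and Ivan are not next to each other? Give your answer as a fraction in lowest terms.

5/6

There are 12! = 479001600 arrangements.
Arrangements with Omar and Ivan adjacent: 2·11! = 79833600.
So not adjacent: 479001600 − 79833600 = 399168000, probability 399168000/479001600 = 5/6.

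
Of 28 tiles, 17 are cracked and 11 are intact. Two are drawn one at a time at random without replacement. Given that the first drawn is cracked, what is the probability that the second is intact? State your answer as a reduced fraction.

11/27

After removing one cracked, 27 remain: 16 cracked and 11 intact.
So the probability the next is intact is 11/27.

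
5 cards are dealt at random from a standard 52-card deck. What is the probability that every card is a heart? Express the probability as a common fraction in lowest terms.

There are C(52,5) = 2598960 possible 5-card hands.
Hands that are all hearts: C(13,5) = 1287.
Probability = 1287/2598960 = 33/66640.

33/66640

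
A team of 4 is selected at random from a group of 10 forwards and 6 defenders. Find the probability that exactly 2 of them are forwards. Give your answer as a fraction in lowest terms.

The sample space is all 4-subsets of the 16: C(16,4) = 1820.
Selections with exactly 2 forwards: choose 2 of the 10 forwards and 2 of the 6 defenders, C(10,2)·C(6,2) = 45·15 = 675.
Probability = 675/1820 = 135/364.

135/364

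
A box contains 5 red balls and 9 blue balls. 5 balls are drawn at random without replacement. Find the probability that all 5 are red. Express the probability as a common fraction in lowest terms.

1/2002

There are C(14,5) = 2002 possible selections.
Selections with all red: C(5,5) = 1.
Probability = 1/2002.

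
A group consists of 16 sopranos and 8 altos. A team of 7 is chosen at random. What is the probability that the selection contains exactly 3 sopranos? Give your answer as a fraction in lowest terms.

The sample space is all 7-subsets of the 24: C(24,7) = 346104.
Selections with exactly 3 sopranos: choose 3 of the 16 sopranos and 4 of the 8 altos, C(16,3)·C(8,4) = 560·70 = 39200.
Probability = 39200/346104 = 4900/43263.

4900/43263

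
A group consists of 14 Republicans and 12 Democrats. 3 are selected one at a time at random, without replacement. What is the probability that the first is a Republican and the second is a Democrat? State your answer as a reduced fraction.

Multiply the conditional probabilities at each draw: 14/26 · 12/25 = 168/650 = 84/325.

84/325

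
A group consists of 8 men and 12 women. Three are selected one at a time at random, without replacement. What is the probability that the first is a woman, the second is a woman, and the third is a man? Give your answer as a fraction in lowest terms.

44/285

Multiply the conditional probabilities at each draw: 12/20 · 11/19 · 8/18 = 1056/6840 = 44/285.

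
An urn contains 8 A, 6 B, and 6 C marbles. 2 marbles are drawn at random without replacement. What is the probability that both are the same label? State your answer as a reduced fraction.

There are C(20,2) = 190 ways to draw 2 marbles.
All same label: C(8,2) + C(6,2) + C(6,2) = 28 + 15 + 15 = 58.
Probability = 58/190 = 29/95.

29/95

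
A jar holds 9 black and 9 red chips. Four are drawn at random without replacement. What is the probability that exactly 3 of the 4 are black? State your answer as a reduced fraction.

There are C(18,4) = 3060 ways to choose 4 from 18.
Selections with exactly 3 black: choose 3 of the 9 black and 1 of the 9 red, C(9,3)·C(9,1) = 84·9 = 756.
Probability = 756/3060 = 21/85.

21/85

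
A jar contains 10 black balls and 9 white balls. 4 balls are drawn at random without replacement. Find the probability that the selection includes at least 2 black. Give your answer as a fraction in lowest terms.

Total selections: C(19,4) = 3876.
Count the complement (fewer than 2 black): C(10,0)·C(9,4) + C(10,1)·C(9,3) = 126 + 840 = 966.
Probability = 1 − 966/3876 = 2910/3876 = 485/646.

485/646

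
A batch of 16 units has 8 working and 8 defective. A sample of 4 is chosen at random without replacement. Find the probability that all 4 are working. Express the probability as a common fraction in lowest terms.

There are C(16,4) = 1820 possible selections.
Selections with all working: C(8,4) = 70.
Probability = 70/1820 = 1/26.

1/26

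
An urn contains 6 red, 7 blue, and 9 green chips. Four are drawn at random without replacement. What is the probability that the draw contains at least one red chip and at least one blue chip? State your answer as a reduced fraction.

There are C(22,4) = 7315 possible draws.
By inclusion-exclusion on the complements, draws missing all red or all blue: C(16,4) + C(15,4) − C(9,4) = 1820 + 1365 − 126 = 3059.
So draws with at least one of each: 7315 − 3059 = 4256, probability 4256/7315 = 32/55.

32/55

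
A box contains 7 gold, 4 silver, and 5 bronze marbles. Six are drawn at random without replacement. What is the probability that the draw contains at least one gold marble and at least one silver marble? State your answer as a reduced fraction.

There are C(16,6) = 8008 possible draws.
By inclusion-exclusion on the complements, draws missing all gold or all silver: C(9,6) + C(12,6) − C(5,6) = 84 + 924 − 0 = 1008.
So draws with at least one of each: 8008 − 1008 = 7000, probability 7000/8008 = 125/143.

125/143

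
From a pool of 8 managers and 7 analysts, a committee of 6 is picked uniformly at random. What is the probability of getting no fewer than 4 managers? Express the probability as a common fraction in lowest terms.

Total selections: C(15,6) = 5005.
Favorable selections (no fewer than 4 managers): C(8,4)·C(7,2) + C(8,5)·C(7,1) + C(8,6)·C(7,0) = 1470 + 392 + 28 = 1890.
Probability = 1890/5005 = 54/143.

54/143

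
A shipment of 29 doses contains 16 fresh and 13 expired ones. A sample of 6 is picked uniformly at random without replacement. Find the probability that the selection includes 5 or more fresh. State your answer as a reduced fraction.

Total selections: C(29,6) = 475020.
Favorable selections (5 or more fresh): C(16,5)·C(13,1) + C(16,6)·C(13,0) = 56784 + 8008 = 64792.
Probability = 64792/475020 = 178/1305.

178/1305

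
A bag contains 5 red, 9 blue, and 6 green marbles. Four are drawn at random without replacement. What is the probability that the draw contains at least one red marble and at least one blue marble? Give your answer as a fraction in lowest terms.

There are C(20,4) = 4845 possible draws.
By inclusion-exclusion on the complements, draws missing all red or all blue: C(15,4) + C(11,4) − C(6,4) = 1365 + 330 − 15 = 1680.
So draws with at least one of each: 4845 − 1680 = 3165, probability 3165/4845 = 211/323.

211/323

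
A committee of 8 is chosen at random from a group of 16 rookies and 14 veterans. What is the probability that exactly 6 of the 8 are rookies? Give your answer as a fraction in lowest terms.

56056/450225

The sample space is all 8-subsets of the 30: C(30,8) = 5852925.
Selections with exactly 6 rookies: choose 6 of the 16 rookies and 2 of the 14 veterans, C(16,6)·C(14,2) = 8008·91 = 728728.
Probability = 728728/5852925 = 56056/450225.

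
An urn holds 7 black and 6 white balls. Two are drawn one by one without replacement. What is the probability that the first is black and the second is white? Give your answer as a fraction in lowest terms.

Multiply the conditional probabilities at each draw: 7/13 · 6/12 = 42/156 = 7/26.

7/26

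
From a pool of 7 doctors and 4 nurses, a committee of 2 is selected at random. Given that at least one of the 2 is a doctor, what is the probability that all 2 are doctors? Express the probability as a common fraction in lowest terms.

Work in counts. Selections with at least one doctor: C(11,2) − C(4,2) = 55 − 6 = 49.
Of those, selections where all 2 are doctors: C(7,2) = 21.
Conditional probability = 21/49 = 3/7.

3/7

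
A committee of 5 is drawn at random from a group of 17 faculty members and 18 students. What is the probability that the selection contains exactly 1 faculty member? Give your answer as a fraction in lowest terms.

765/4774

There are C(35,5) = 324632 ways to choose 5 from 35.
Selections with exactly 1 faculty member: choose 1 of the 17 faculty members and 4 of the 18 students, C(17,1)·C(18,4) = 17·3060 = 52020.
Probability = 52020/324632 = 765/4774.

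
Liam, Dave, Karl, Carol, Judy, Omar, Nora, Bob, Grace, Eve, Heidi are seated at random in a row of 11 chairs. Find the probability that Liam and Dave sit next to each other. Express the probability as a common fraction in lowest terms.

There are 11! = 39916800 arrangements.
Treat Liam and Dave as a block: 10! arrangements of the blocks × 2 orders within the block = 2·3628800 = 7257600.
Probability = 7257600/39916800 = 2/11.

2/11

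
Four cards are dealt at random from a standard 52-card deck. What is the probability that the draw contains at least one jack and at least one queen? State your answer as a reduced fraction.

1332/20825

There are C(52,4) = 270725 possible draws.
By inclusion-exclusion on the complements, draws missing all jacks or all queens: C(48,4) + C(48,4) − C(44,4) = 194580 + 194580 − 135751 = 253409.
So draws with at least one of each: 270725 − 253409 = 17316, probability 17316/270725 = 1332/20825.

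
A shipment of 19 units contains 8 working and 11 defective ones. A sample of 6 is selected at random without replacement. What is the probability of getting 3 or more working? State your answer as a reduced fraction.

327/646

Total selections: C(19,6) = 27132.
Count the complement (fewer than 3 working): C(8,0)·C(11,6) + C(8,1)·C(11,5) + C(8,2)·C(11,4) = 462 + 3696 + 9240 = 13398.
Probability = 1 − 13398/27132 = 13734/27132 = 327/646.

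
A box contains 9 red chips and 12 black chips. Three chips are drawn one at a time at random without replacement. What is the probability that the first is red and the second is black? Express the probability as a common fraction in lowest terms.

9/35

Multiply the conditional probabilities at each draw: 9/21 · 12/20 = 108/420 = 9/35.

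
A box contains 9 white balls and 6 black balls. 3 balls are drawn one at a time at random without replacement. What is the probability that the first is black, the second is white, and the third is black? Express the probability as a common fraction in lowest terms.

9/91

Multiply the conditional probabilities at each draw: 6/15 · 9/14 · 5/13 = 270/2730 = 9/91.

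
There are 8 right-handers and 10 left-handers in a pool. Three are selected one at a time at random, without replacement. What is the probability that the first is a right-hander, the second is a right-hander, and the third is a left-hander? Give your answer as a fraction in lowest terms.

35/306

Multiply the conditional probabilities at each draw: 8/18 · 7/17 · 10/16 = 560/4896 = 35/306.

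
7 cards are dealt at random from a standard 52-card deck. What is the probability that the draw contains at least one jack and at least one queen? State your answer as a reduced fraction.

There are C(52,7) = 133784560 possible draws.
By inclusion-exclusion on the complements, draws missing all jacks or all queens: C(48,7) + C(48,7) − C(44,7) = 73629072 + 73629072 − 38320568 = 108937576.
So draws with at least one of each: 133784560 − 108937576 = 24846984, probability 24846984/133784560 = 3105873/16723070.

3105873/16723070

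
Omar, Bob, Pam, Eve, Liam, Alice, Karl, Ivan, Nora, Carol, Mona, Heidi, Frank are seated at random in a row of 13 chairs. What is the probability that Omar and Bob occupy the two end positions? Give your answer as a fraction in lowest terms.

There are 13! = 6227020800 arrangements.
Place Omar and Bob at the ends in 2 ways, arrange the remaining 11 in 11! = 39916800 ways: 2·39916800 = 79833600.
Probability = 79833600/6227020800 = 1/78.

1/78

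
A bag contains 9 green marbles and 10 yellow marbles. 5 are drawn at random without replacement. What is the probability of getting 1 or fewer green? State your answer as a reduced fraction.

7/38

Total selections: C(19,5) = 11628.
Favorable selections (1 or fewer green): C(9,0)·C(10,5) + C(9,1)·C(10,4) = 252 + 1890 = 2142.
Probability = 2142/11628 = 7/38.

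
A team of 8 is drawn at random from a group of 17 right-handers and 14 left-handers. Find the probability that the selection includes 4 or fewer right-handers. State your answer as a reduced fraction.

There are C(31,8) = 7888725 ways to choose the 8.
Count the complement (more than 4 right-handers): C(17,5)·C(14,3) + C(17,6)·C(14,2) + C(17,7)·C(14,1) + C(17,8)·C(14,0) = 2252432 + 1126216 + 272272 + 24310 = 3675230.
Probability = 1 − 3675230/7888725 = 4213495/7888725 = 64823/121365.

64823/121365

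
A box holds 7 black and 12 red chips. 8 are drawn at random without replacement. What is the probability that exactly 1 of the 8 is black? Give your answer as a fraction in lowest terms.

308/4199

There are C(19,8) = 75582 ways to choose 8 from 19.
Selections with exactly 1 black: choose 1 of the 7 black and 7 of the 12 red, C(7,1)·C(12,7) = 7·792 = 5544.
Probability = 5544/75582 = 308/4199.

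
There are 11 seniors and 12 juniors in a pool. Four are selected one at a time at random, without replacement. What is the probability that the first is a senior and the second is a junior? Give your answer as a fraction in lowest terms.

6/23

Multiply the conditional probabilities at each draw: 11/23 · 12/22 = 132/506 = 6/23.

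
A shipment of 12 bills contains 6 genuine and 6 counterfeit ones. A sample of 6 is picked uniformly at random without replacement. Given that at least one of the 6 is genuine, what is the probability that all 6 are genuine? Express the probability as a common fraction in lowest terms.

1/923

Work in counts. Selections with at least one genuine: C(12,6) − C(6,6) = 924 − 1 = 923.
Of those, selections where all 6 are genuine: C(6,6) = 1.
Conditional probability = 1/923.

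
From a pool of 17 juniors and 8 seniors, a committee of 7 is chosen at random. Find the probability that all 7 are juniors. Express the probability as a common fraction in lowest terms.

442/10925

There are C(25,7) = 480700 possible selections.
Selections with all juniors: C(17,7) = 19448.
Probability = 19448/480700 = 442/10925.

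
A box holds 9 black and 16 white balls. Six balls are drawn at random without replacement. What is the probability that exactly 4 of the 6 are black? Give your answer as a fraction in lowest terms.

108/1265

The sample space is all 6-subsets of the 25: C(25,6) = 177100.
Selections with exactly 4 black: choose 4 of the 9 black and 2 of the 16 white, C(9,4)·C(16,2) = 126·120 = 15120.
Probability = 15120/177100 = 108/1265.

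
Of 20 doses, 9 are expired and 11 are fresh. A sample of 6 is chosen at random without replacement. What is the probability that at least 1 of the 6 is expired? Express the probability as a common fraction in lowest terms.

Total selections: C(20,6) = 38760.
Favorable selections (at least 1 expired): C(9,1)·C(11,5) + C(9,2)·C(11,4) + C(9,3)·C(11,3) + C(9,4)·C(11,2) + C(9,5)·C(11,1) + C(9,6)·C(11,0) = 4158 + 11880 + 13860 + 6930 + 1386 + 84 = 38298.
Probability = 38298/38760 = 6383/6460.

6383/6460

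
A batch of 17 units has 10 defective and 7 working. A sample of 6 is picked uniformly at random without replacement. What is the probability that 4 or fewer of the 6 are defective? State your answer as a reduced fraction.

743/884

There are C(17,6) = 12376 ways to choose the 6.
Count the complement (more than 4 defective): C(10,5)·C(7,1) + C(10,6)·C(7,0) = 1764 + 210 = 1974.
Probability = 1 − 1974/12376 = 10402/12376 = 743/884.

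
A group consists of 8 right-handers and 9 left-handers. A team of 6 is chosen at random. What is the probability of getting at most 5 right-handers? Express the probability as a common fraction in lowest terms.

441/442

Total selections: C(17,6) = 12376.
The complement is exactly 6 right-handers: C(8,6)·C(9,0) = 28.
Probability = 1 − 28/12376 = 12348/12376 = 441/442.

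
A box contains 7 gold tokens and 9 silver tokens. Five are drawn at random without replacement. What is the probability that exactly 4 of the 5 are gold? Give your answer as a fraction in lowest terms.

The sample space is all 5-subsets of the 16: C(16,5) = 4368.
Selections with exactly 4 gold: choose 4 of the 7 gold and 1 of the 9 silver, C(7,4)·C(9,1) = 35·9 = 315.
Probability = 315/4368 = 15/208.

15/208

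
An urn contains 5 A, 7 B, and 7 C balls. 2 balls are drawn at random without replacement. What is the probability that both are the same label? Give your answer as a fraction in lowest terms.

52/171

There are C(19,2) = 171 ways to draw 2 balls.
All same label: C(5,2) + C(7,2) + C(7,2) = 10 + 21 + 21 = 52.
Probability = 52/171.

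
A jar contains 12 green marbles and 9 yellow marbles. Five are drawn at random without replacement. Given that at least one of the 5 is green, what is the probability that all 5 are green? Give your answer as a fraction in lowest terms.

88/2247

Work in counts. Selections with at least one green: C(21,5) − C(9,5) = 20349 − 126 = 20223.
Of those, selections where all 5 are green: C(12,5) = 792.
Conditional probability = 792/20223 = 88/2247.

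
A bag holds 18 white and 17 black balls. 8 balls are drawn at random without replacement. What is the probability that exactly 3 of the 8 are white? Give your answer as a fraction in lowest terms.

10608/49445

There are C(35,8) = 23535820 ways to choose 8 from 35.
Selections with exactly 3 white: choose 3 of the 18 white and 5 of the 17 black, C(18,3)·C(17,5) = 816·6188 = 5049408.
Probability = 5049408/23535820 = 10608/49445.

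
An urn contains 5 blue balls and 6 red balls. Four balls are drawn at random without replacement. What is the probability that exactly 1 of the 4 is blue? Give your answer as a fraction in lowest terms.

The sample space is all 4-subsets of the 11: C(11,4) = 330.
Selections with exactly 1 blue: choose 1 of the 5 blue and 3 of the 6 red, C(5,1)·C(6,3) = 5·20 = 100.
Probability = 100/330 = 10/33.

10/33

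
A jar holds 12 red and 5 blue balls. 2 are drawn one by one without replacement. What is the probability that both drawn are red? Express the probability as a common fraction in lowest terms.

Multiply the conditional probabilities at each draw: 12/17 · 11/16 = 132/272 = 33/68.

33/68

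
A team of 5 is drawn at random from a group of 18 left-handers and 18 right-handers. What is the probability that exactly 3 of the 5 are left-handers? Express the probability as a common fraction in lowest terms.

51/154

Total number of selections: C(36,5) = 376992.
Selections with exactly 3 left-handers: choose 3 of the 18 left-handers and 2 of the 18 right-handers, C(18,3)·C(18,2) = 816·153 = 124848.
Probability = 124848/376992 = 51/154.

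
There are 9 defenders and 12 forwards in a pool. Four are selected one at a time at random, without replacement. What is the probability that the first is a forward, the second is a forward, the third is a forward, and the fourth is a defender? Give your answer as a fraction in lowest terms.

Multiply the conditional probabilities at each draw: 12/21 · 11/20 · 10/19 · 9/18 = 11880/143640 = 11/133.

11/133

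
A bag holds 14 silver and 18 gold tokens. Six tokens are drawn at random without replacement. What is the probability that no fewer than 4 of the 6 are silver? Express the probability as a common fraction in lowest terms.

There are C(32,6) = 906192 ways to choose the 6.
Favorable selections (no fewer than 4 silver): C(14,4)·C(18,2) + C(14,5)·C(18,1) + C(14,6)·C(18,0) = 153153 + 36036 + 3003 = 192192.
Probability = 192192/906192 = 572/2697.

572/2697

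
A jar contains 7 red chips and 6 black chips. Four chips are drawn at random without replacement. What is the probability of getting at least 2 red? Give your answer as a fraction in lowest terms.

There are C(13,4) = 715 ways to choose the 4.
Count the complement (fewer than 2 red): C(7,0)·C(6,4) + C(7,1)·C(6,3) = 15 + 140 = 155.
Probability = 1 − 155/715 = 560/715 = 112/143.

112/143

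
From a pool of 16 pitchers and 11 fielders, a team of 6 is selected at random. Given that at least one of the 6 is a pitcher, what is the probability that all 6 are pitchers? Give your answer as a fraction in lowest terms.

182/6717

Work in counts. Selections with at least one pitcher: C(27,6) − C(11,6) = 296010 − 462 = 295548.
Of those, selections where all 6 are pitchers: C(16,6) = 8008.
Conditional probability = 8008/295548 = 182/6717.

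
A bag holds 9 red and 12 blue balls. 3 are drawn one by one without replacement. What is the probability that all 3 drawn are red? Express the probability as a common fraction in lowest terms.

6/95

Multiply the conditional probabilities at each draw: 9/21 · 8/20 · 7/19 = 504/7980 = 6/95.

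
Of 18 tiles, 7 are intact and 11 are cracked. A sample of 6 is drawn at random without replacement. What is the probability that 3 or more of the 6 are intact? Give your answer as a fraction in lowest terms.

189/442

Total selections: C(18,6) = 18564.
Favorable selections (3 or more intact): C(7,3)·C(11,3) + C(7,4)·C(11,2) + C(7,5)·C(11,1) + C(7,6)·C(11,0) = 5775 + 1925 + 231 + 7 = 7938.
Probability = 7938/18564 = 189/442.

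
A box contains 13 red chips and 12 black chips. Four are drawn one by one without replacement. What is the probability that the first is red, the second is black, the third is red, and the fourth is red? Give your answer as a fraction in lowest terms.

39/575

Multiply the conditional probabilities at each draw: 13/25 · 12/24 · 12/23 · 11/22 = 20592/303600 = 39/575.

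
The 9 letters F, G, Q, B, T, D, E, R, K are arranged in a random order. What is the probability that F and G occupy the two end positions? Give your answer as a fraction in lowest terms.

There are 9! = 362880 arrangements.
Place F and G at the ends in 2 ways, arrange the remaining 7 in 7! = 5040 ways: 2·5040 = 10080.
Probability = 10080/362880 = 1/36.

1/36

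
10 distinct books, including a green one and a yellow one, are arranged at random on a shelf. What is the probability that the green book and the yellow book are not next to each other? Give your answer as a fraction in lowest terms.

4/5

There are 10! = 3628800 arrangements.
Arrangements with the green book and the yellow book adjacent: 2·9! = 725760.
So not adjacent: 3628800 − 725760 = 2903040, probability 2903040/3628800 = 4/5.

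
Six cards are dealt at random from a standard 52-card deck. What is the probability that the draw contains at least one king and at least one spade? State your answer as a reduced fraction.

6772177/20358520

There are C(52,6) = 20358520 possible draws.
By inclusion-exclusion on the complements, draws missing all kings or all spades: C(48,6) + C(39,6) − C(36,6) = 12271512 + 3262623 − 1947792 = 13586343.
So draws with at least one of each: 20358520 − 13586343 = 6772177, probability 6772177/20358520.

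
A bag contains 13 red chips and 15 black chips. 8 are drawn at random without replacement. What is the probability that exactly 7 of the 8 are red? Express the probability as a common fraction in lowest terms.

There are C(28,8) = 3108105 ways to choose 8 from 28.
Selections with exactly 7 red: choose 7 of the 13 red and 1 of the 15 black, C(13,7)·C(15,1) = 1716·15 = 25740.
Probability = 25740/3108105 = 4/483.

4/483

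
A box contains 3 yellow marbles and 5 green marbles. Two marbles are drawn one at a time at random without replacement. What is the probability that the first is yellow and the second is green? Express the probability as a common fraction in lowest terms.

Multiply the conditional probabilities at each draw: 3/8 · 5/7 = 15/56.

15/56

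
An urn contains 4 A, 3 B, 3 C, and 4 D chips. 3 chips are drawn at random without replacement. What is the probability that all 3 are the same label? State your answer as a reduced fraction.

There are C(14,3) = 364 ways to draw 3 chips.
All same label: C(4,3) + C(3,3) + C(3,3) + C(4,3) = 4 + 1 + 1 + 4 = 10.
Probability = 10/364 = 5/182.

5/182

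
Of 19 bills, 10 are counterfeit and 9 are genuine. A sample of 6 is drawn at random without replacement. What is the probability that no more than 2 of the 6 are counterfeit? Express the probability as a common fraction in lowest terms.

Total selections: C(19,6) = 27132.
Favorable selections (no more than 2 counterfeit): C(10,0)·C(9,6) + C(10,1)·C(9,5) + C(10,2)·C(9,4) = 84 + 1260 + 5670 = 7014.
Probability = 7014/27132 = 167/646.

167/646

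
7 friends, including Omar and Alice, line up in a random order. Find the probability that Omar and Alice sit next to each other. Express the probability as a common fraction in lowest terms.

2/7

There are 7! = 5040 arrangements.
Treat Omar and Alice as a block: 6! arrangements of the blocks × 2 orders within the block = 2·720 = 1440.
Probability = 1440/5040 = 2/7.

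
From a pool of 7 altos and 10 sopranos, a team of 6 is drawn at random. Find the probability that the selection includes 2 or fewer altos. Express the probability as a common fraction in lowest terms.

114/221

Total selections: C(17,6) = 12376.
Favorable selections (2 or fewer altos): C(7,0)·C(10,6) + C(7,1)·C(10,5) + C(7,2)·C(10,4) = 210 + 1764 + 4410 = 6384.
Probability = 6384/12376 = 114/221.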